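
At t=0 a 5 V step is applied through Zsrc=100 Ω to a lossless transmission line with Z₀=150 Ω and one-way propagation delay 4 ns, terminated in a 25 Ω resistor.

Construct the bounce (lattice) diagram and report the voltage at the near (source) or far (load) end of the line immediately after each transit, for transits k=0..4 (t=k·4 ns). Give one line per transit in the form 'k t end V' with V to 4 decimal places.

0 0 source 3.0000
1 4 load 0.8571
2 8 source 1.2857
3 12 load 0.9796
4 16 source 1.0408

Γ_L=-0.714286, Γ_S=-0.200000; launch V₁=5·150/250=3.000000
k=0 src: V=3.0000
k=1 load: inc=3.000000, refl=3.000000·-0.714286=-2.1429; V=0.000000+3.000000+-2.142857=0.8571
k=2 src: inc=-2.142857, refl=-2.142857·-0.200000=0.4286; V=3.000000+-2.142857+0.428571=1.2857
k=3 load: inc=0.428571, refl=0.428571·-0.714286=-0.3061; V=0.857143+0.428571+-0.306122=0.9796
k=4 src: inc=-0.306122, refl=-0.306122·-0.200000=0.0612; V=1.285714+-0.306122+0.061224=1.0408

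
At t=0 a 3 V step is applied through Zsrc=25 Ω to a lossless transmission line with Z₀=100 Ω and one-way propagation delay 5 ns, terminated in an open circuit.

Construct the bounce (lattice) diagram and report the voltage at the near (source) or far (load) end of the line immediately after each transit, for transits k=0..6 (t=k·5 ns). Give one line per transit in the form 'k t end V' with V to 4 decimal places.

0 0 source 2.4000
1 5 load 4.8000
2 10 source 3.3600
3 15 load 1.9200
4 20 source 2.7840
5 25 load 3.6480
6 30 source 3.1296

Γ_L=1.000000, Γ_S=-0.600000; launch V₁=3·100/125=2.400000
k=0 src: V=2.4000
k=1 load: inc=2.400000, refl=2.400000·1.000000=2.4000; V=0.000000+2.400000+2.400000=4.8000
k=2 src: inc=2.400000, refl=2.400000·-0.600000=-1.4400; V=2.400000+2.400000+-1.440000=3.3600
k=3 load: inc=-1.440000, refl=-1.440000·1.000000=-1.4400; V=4.800000+-1.440000+-1.440000=1.9200
k=4 src: inc=-1.440000, refl=-1.440000·-0.600000=0.8640; V=3.360000+-1.440000+0.864000=2.7840
k=5 load: inc=0.864000, refl=0.864000·1.000000=0.8640; V=1.920000+0.864000+0.864000=3.6480
k=6 src: inc=0.864000, refl=0.864000·-0.600000=-0.5184; V=2.784000+0.864000+-0.518400=3.1296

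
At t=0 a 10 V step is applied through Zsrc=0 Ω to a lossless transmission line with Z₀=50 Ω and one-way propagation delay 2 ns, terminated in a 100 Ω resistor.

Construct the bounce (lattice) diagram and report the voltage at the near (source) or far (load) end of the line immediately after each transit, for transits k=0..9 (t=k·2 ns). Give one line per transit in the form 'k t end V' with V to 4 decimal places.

Γ_L=0.333333, Γ_S=-1.000000; launch V₁=10·50/50=10.000000
k=0 src: V=10.0000
k=1 load: inc=10.000000, refl=10.000000·0.333333=3.3333; V=0.000000+10.000000+3.333333=13.3333
k=2 src: inc=3.333333, refl=3.333333·-1.000000=-3.3333; V=10.000000+3.333333+-3.333333=10.0000
k=3 load: inc=-3.333333, refl=-3.333333·0.333333=-1.1111; V=13.333333+-3.333333+-1.111111=8.8889
k=4 src: inc=-1.111111, refl=-1.111111·-1.000000=1.1111; V=10.000000+-1.111111+1.111111=10.0000
k=5 load: inc=1.111111, refl=1.111111·0.333333=0.3704; V=8.888889+1.111111+0.370370=10.3704
k=6 src: inc=0.370370, refl=0.370370·-1.000000=-0.3704; V=10.000000+0.370370+-0.370370=10.0000
k=7 load: inc=-0.370370, refl=-0.370370·0.333333=-0.1235; V=10.370370+-0.370370+-0.123457=9.8765
k=8 src: inc=-0.123457, refl=-0.123457·-1.000000=0.1235; V=10.000000+-0.123457+0.123457=10.0000
k=9 load: inc=0.123457, refl=0.123457·0.333333=0.0412; V=9.876543+0.123457+0.041152=10.0412

0 0 source 10.0000
1 2 load 13.3333
2 4 source 10.0000
3 6 load 8.8889
4 8 source 10.0000
5 10 load 10.3704
6 12 source 10.0000
7 14 load 9.8765
8 16 source 10.0000
9 18 load 10.0412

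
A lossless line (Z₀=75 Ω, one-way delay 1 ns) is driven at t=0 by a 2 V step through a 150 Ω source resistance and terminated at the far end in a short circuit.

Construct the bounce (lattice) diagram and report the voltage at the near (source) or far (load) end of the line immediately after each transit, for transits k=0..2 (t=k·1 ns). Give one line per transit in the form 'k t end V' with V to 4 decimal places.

Γ_L=-1.000000, Γ_S=0.333333; launch V₁=2·75/225=0.666667
k=0 src: V=0.6667
k=1 load: inc=0.666667, refl=0.666667·-1.000000=-0.6667; V=0.000000+0.666667+-0.666667=0.0000
k=2 src: inc=-0.666667, refl=-0.666667·0.333333=-0.2222; V=0.666667+-0.666667+-0.222222=-0.2222

0 0 source 0.6667
1 1 load 0.0000
2 2 source -0.2222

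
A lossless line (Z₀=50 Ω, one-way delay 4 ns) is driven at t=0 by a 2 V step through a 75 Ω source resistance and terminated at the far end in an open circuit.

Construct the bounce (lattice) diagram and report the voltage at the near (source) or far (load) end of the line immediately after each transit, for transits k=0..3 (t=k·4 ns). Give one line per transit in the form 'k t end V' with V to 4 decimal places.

Γ_L=1.000000, Γ_S=0.200000; launch V₁=2·50/125=0.800000
k=0 src: V=0.8000
k=1 load: inc=0.800000, refl=0.800000·1.000000=0.8000; V=0.000000+0.800000+0.800000=1.6000
k=2 src: inc=0.800000, refl=0.800000·0.200000=0.1600; V=0.800000+0.800000+0.160000=1.7600
k=3 load: inc=0.160000, refl=0.160000·1.000000=0.1600; V=1.600000+0.160000+0.160000=1.9200

0 0 source 0.8000
1 4 load 1.6000
2 8 source 1.7600
3 12 load 1.9200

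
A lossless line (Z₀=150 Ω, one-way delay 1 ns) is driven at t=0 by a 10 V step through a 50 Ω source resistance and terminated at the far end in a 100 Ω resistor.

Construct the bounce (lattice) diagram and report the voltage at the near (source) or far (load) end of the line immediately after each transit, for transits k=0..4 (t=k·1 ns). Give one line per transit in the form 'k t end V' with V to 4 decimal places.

Γ_L=-0.200000, Γ_S=-0.500000; launch V₁=10·150/200=7.500000
k=0 src: V=7.5000
k=1 load: inc=7.500000, refl=7.500000·-0.200000=-1.5000; V=0.000000+7.500000+-1.500000=6.0000
k=2 src: inc=-1.500000, refl=-1.500000·-0.500000=0.7500; V=7.500000+-1.500000+0.750000=6.7500
k=3 load: inc=0.750000, refl=0.750000·-0.200000=-0.1500; V=6.000000+0.750000+-0.150000=6.6000
k=4 src: inc=-0.150000, refl=-0.150000·-0.500000=0.0750; V=6.750000+-0.150000+0.075000=6.6750

0 0 source 7.5000
1 1 load 6.0000
2 2 source 6.7500
3 3 load 6.6000
4 4 source 6.6750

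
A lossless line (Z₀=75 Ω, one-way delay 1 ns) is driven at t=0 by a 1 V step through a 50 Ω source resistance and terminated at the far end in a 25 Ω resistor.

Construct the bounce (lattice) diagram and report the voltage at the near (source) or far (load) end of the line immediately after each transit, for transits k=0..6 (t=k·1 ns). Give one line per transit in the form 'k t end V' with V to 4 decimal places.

0 0 source 0.6000
1 1 load 0.3000
2 2 source 0.3600
3 3 load 0.3300
4 4 source 0.3360
5 5 load 0.3330
6 6 source 0.3336

Γ_L=-0.500000, Γ_S=-0.200000; launch V₁=1·75/125=0.600000
k=0 src: V=0.6000
k=1 load: inc=0.600000, refl=0.600000·-0.500000=-0.3000; V=0.000000+0.600000+-0.300000=0.3000
k=2 src: inc=-0.300000, refl=-0.300000·-0.200000=0.0600; V=0.600000+-0.300000+0.060000=0.3600
k=3 load: inc=0.060000, refl=0.060000·-0.500000=-0.0300; V=0.300000+0.060000+-0.030000=0.3300
k=4 src: inc=-0.030000, refl=-0.030000·-0.200000=0.0060; V=0.360000+-0.030000+0.006000=0.3360
k=5 load: inc=0.006000, refl=0.006000·-0.500000=-0.0030; V=0.330000+0.006000+-0.003000=0.3330
k=6 src: inc=-0.003000, refl=-0.003000·-0.200000=0.0006; V=0.336000+-0.003000+0.000600=0.3336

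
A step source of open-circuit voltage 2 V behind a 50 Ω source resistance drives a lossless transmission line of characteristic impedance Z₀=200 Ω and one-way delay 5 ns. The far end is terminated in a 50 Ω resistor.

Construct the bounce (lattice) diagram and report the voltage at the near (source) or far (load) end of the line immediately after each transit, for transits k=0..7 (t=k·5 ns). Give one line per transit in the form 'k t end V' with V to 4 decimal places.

Γ_L=-0.600000, Γ_S=-0.600000; launch V₁=2·200/250=1.600000
k=0 src: V=1.6000
k=1 load: inc=1.600000, refl=1.600000·-0.600000=-0.9600; V=0.000000+1.600000+-0.960000=0.6400
k=2 src: inc=-0.960000, refl=-0.960000·-0.600000=0.5760; V=1.600000+-0.960000+0.576000=1.2160
k=3 load: inc=0.576000, refl=0.576000·-0.600000=-0.3456; V=0.640000+0.576000+-0.345600=0.8704
k=4 src: inc=-0.345600, refl=-0.345600·-0.600000=0.2074; V=1.216000+-0.345600+0.207360=1.0778
k=5 load: inc=0.207360, refl=0.207360·-0.600000=-0.1244; V=0.870400+0.207360+-0.124416=0.9533
k=6 src: inc=-0.124416, refl=-0.124416·-0.600000=0.0746; V=1.077760+-0.124416+0.074650=1.0280
k=7 load: inc=0.074650, refl=0.074650·-0.600000=-0.0448; V=0.953344+0.074650+-0.044790=0.9832

0 0 source 1.6000
1 5 load 0.6400
2 10 source 1.2160
3 15 load 0.8704
4 20 source 1.0778
5 25 load 0.9533
6 30 source 1.0280
7 35 load 0.9832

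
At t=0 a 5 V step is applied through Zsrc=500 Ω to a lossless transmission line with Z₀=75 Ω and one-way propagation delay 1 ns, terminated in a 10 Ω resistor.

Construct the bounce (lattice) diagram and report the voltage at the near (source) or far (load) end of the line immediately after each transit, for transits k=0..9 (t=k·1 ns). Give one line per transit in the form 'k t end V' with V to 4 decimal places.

Γ_L=-0.764706, Γ_S=0.739130; launch V₁=5·75/575=0.652174
k=0 src: V=0.6522
k=1 load: inc=0.652174, refl=0.652174·-0.764706=-0.4987; V=0.000000+0.652174+-0.498721=0.1535
k=2 src: inc=-0.498721, refl=-0.498721·0.739130=-0.3686; V=0.652174+-0.498721+-0.368620=-0.2152
k=3 load: inc=-0.368620, refl=-0.368620·-0.764706=0.2819; V=0.153453+-0.368620+0.281886=0.0667
k=4 src: inc=0.281886, refl=0.281886·0.739130=0.2084; V=-0.215167+0.281886+0.208350=0.2751
k=5 load: inc=0.208350, refl=0.208350·-0.764706=-0.1593; V=0.066719+0.208350+-0.159327=0.1157
k=6 src: inc=-0.159327, refl=-0.159327·0.739130=-0.1178; V=0.275069+-0.159327+-0.117763=-0.0020
k=7 load: inc=-0.117763, refl=-0.117763·-0.764706=0.0901; V=0.115742+-0.117763+0.090054=0.0880
k=8 src: inc=0.090054, refl=0.090054·0.739130=0.0666; V=-0.002021+0.090054+0.066562=0.1546
k=9 load: inc=0.066562, refl=0.066562·-0.764706=-0.0509; V=0.088033+0.066562+-0.050900=0.1037

0 0 source 0.6522
1 1 load 0.1535
2 2 source -0.2152
3 3 load 0.0667
4 4 source 0.2751
5 5 load 0.1157
6 6 source -0.0020
7 7 load 0.0880
8 8 source 0.1546
9 9 load 0.1037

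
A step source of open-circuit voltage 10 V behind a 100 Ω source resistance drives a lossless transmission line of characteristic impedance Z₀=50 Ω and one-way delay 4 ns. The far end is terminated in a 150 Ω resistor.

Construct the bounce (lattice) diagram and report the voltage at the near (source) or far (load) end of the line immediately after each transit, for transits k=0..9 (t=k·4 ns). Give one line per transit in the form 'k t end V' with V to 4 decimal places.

0 0 source 3.3333
1 4 load 5.0000
2 8 source 5.5556
3 12 load 5.8333
4 16 source 5.9259
5 20 load 5.9722
6 24 source 5.9877
7 28 load 5.9954
8 32 source 5.9979
9 36 load 5.9992

Γ_L=0.500000, Γ_S=0.333333; launch V₁=10·50/150=3.333333
k=0 src: V=3.3333
k=1 load: inc=3.333333, refl=3.333333·0.500000=1.6667; V=0.000000+3.333333+1.666667=5.0000
k=2 src: inc=1.666667, refl=1.666667·0.333333=0.5556; V=3.333333+1.666667+0.555556=5.5556
k=3 load: inc=0.555556, refl=0.555556·0.500000=0.2778; V=5.000000+0.555556+0.277778=5.8333
k=4 src: inc=0.277778, refl=0.277778·0.333333=0.0926; V=5.555556+0.277778+0.092593=5.9259
k=5 load: inc=0.092593, refl=0.092593·0.500000=0.0463; V=5.833333+0.092593+0.046296=5.9722
k=6 src: inc=0.046296, refl=0.046296·0.333333=0.0154; V=5.925926+0.046296+0.015432=5.9877
k=7 load: inc=0.015432, refl=0.015432·0.500000=0.0077; V=5.972222+0.015432+0.007716=5.9954
k=8 src: inc=0.007716, refl=0.007716·0.333333=0.0026; V=5.987654+0.007716+0.002572=5.9979
k=9 load: inc=0.002572, refl=0.002572·0.500000=0.0013; V=5.995370+0.002572+0.001286=5.9992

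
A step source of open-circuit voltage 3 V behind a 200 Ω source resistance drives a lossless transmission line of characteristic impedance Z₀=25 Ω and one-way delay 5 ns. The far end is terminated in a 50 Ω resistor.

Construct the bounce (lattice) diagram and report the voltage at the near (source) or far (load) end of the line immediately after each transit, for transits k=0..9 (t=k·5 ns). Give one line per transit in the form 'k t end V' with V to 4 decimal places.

0 0 source 0.3333
1 5 load 0.4444
2 10 source 0.5309
3 15 load 0.5597
4 20 source 0.5821
5 25 load 0.5895
6 30 source 0.5954
7 35 load 0.5973
8 40 source 0.5988
9 45 load 0.5993

Γ_L=0.333333, Γ_S=0.777778; launch V₁=3·25/225=0.333333
k=0 src: V=0.3333
k=1 load: inc=0.333333, refl=0.333333·0.333333=0.1111; V=0.000000+0.333333+0.111111=0.4444
k=2 src: inc=0.111111, refl=0.111111·0.777778=0.0864; V=0.333333+0.111111+0.086420=0.5309
k=3 load: inc=0.086420, refl=0.086420·0.333333=0.0288; V=0.444444+0.086420+0.028807=0.5597
k=4 src: inc=0.028807, refl=0.028807·0.777778=0.0224; V=0.530864+0.028807+0.022405=0.5821
k=5 load: inc=0.022405, refl=0.022405·0.333333=0.0075; V=0.559671+0.022405+0.007468=0.5895
k=6 src: inc=0.007468, refl=0.007468·0.777778=0.0058; V=0.582076+0.007468+0.005809=0.5954
k=7 load: inc=0.005809, refl=0.005809·0.333333=0.0019; V=0.589544+0.005809+0.001936=0.5973
k=8 src: inc=0.001936, refl=0.001936·0.777778=0.0015; V=0.595353+0.001936+0.001506=0.5988
k=9 load: inc=0.001506, refl=0.001506·0.333333=0.0005; V=0.597289+0.001506+0.000502=0.5993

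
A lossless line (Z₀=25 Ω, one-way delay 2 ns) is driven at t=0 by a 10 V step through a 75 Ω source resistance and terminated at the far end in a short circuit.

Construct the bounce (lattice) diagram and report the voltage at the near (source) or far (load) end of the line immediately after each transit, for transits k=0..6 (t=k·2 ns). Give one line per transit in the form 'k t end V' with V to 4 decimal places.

0 0 source 2.5000
1 2 load 0.0000
2 4 source -1.2500
3 6 load 0.0000
4 8 source 0.6250
5 10 load 0.0000
6 12 source -0.3125

Γ_L=-1.000000, Γ_S=0.500000; launch V₁=10·25/100=2.500000
k=0 src: V=2.5000
k=1 load: inc=2.500000, refl=2.500000·-1.000000=-2.5000; V=0.000000+2.500000+-2.500000=0.0000
k=2 src: inc=-2.500000, refl=-2.500000·0.500000=-1.2500; V=2.500000+-2.500000+-1.250000=-1.2500
k=3 load: inc=-1.250000, refl=-1.250000·-1.000000=1.2500; V=0.000000+-1.250000+1.250000=0.0000
k=4 src: inc=1.250000, refl=1.250000·0.500000=0.6250; V=-1.250000+1.250000+0.625000=0.6250
k=5 load: inc=0.625000, refl=0.625000·-1.000000=-0.6250; V=0.000000+0.625000+-0.625000=0.0000
k=6 src: inc=-0.625000, refl=-0.625000·0.500000=-0.3125; V=0.625000+-0.625000+-0.312500=-0.3125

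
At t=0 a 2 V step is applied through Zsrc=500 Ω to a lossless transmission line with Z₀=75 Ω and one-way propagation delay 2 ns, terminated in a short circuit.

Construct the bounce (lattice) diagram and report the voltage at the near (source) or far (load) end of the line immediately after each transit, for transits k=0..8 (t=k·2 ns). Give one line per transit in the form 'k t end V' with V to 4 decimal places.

Γ_L=-1.000000, Γ_S=0.739130; launch V₁=2·75/575=0.260870
k=0 src: V=0.2609
k=1 load: inc=0.260870, refl=0.260870·-1.000000=-0.2609; V=0.000000+0.260870+-0.260870=0.0000
k=2 src: inc=-0.260870, refl=-0.260870·0.739130=-0.1928; V=0.260870+-0.260870+-0.192817=-0.1928
k=3 load: inc=-0.192817, refl=-0.192817·-1.000000=0.1928; V=0.000000+-0.192817+0.192817=0.0000
k=4 src: inc=0.192817, refl=0.192817·0.739130=0.1425; V=-0.192817+0.192817+0.142517=0.1425
k=5 load: inc=0.142517, refl=0.142517·-1.000000=-0.1425; V=0.000000+0.142517+-0.142517=0.0000
k=6 src: inc=-0.142517, refl=-0.142517·0.739130=-0.1053; V=0.142517+-0.142517+-0.105338=-0.1053
k=7 load: inc=-0.105338, refl=-0.105338·-1.000000=0.1053; V=0.000000+-0.105338+0.105338=0.0000
k=8 src: inc=0.105338, refl=0.105338·0.739130=0.0779; V=-0.105338+0.105338+0.077859=0.0779

0 0 source 0.2609
1 2 load 0.0000
2 4 source -0.1928
3 6 load 0.0000
4 8 source 0.1425
5 10 load 0.0000
6 12 source -0.1053
7 14 load 0.0000
8 16 source 0.0779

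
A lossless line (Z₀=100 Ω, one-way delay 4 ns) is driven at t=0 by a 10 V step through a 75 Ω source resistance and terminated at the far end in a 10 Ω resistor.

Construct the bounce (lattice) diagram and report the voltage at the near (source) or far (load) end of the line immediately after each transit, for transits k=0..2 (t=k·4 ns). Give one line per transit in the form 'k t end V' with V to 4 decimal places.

0 0 source 5.7143
1 4 load 1.0390
2 8 source 1.7069

Γ_L=-0.818182, Γ_S=-0.142857; launch V₁=10·100/175=5.714286
k=0 src: V=5.7143
k=1 load: inc=5.714286, refl=5.714286·-0.818182=-4.6753; V=0.000000+5.714286+-4.675325=1.0390
k=2 src: inc=-4.675325, refl=-4.675325·-0.142857=0.6679; V=5.714286+-4.675325+0.667904=1.7069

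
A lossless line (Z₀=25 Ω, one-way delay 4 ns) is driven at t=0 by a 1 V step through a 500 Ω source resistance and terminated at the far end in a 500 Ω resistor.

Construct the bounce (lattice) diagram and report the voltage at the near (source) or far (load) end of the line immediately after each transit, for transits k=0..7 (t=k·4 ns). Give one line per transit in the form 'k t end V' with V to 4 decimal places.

Γ_L=0.904762, Γ_S=0.904762; launch V₁=1·25/525=0.047619
k=0 src: V=0.0476
k=1 load: inc=0.047619, refl=0.047619·0.904762=0.0431; V=0.000000+0.047619+0.043084=0.0907
k=2 src: inc=0.043084, refl=0.043084·0.904762=0.0390; V=0.047619+0.043084+0.038981=0.1297
k=3 load: inc=0.038981, refl=0.038981·0.904762=0.0353; V=0.090703+0.038981+0.035268=0.1650
k=4 src: inc=0.035268, refl=0.035268·0.904762=0.0319; V=0.129684+0.035268+0.031909=0.1969
k=5 load: inc=0.031909, refl=0.031909·0.904762=0.0289; V=0.164952+0.031909+0.028870=0.2257
k=6 src: inc=0.028870, refl=0.028870·0.904762=0.0261; V=0.196861+0.028870+0.026121=0.2519
k=7 load: inc=0.026121, refl=0.026121·0.904762=0.0236; V=0.225732+0.026121+0.023633=0.2755

0 0 source 0.0476
1 4 load 0.0907
2 8 source 0.1297
3 12 load 0.1650
4 16 source 0.1969
5 20 load 0.2257
6 24 source 0.2519
7 28 load 0.2755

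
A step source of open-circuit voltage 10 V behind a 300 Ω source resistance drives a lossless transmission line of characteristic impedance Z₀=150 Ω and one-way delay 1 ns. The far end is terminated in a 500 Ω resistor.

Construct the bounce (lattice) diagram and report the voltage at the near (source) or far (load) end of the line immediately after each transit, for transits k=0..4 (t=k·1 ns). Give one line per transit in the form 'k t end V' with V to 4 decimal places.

Γ_L=0.538462, Γ_S=0.333333; launch V₁=10·150/450=3.333333
k=0 src: V=3.3333
k=1 load: inc=3.333333, refl=3.333333·0.538462=1.7949; V=0.000000+3.333333+1.794872=5.1282
k=2 src: inc=1.794872, refl=1.794872·0.333333=0.5983; V=3.333333+1.794872+0.598291=5.7265
k=3 load: inc=0.598291, refl=0.598291·0.538462=0.3222; V=5.128205+0.598291+0.322156=6.0487
k=4 src: inc=0.322156, refl=0.322156·0.333333=0.1074; V=5.726496+0.322156+0.107385=6.1560

0 0 source 3.3333
1 1 load 5.1282
2 2 source 5.7265
3 3 load 6.0487
4 4 source 6.1560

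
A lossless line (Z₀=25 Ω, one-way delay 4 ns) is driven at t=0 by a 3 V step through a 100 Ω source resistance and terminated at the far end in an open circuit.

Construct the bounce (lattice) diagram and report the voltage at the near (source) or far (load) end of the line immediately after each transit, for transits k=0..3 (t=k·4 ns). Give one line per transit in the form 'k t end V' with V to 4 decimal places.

0 0 source 0.6000
1 4 load 1.2000
2 8 source 1.5600
3 12 load 1.9200

Γ_L=1.000000, Γ_S=0.600000; launch V₁=3·25/125=0.600000
k=0 src: V=0.6000
k=1 load: inc=0.600000, refl=0.600000·1.000000=0.6000; V=0.000000+0.600000+0.600000=1.2000
k=2 src: inc=0.600000, refl=0.600000·0.600000=0.3600; V=0.600000+0.600000+0.360000=1.5600
k=3 load: inc=0.360000, refl=0.360000·1.000000=0.3600; V=1.200000+0.360000+0.360000=1.9200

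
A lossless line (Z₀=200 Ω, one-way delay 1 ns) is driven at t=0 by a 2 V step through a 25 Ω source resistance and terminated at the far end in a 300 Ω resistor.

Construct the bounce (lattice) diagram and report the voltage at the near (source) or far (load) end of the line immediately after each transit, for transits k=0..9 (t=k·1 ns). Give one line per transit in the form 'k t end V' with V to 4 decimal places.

Γ_L=0.200000, Γ_S=-0.777778; launch V₁=2·200/225=1.777778
k=0 src: V=1.7778
k=1 load: inc=1.777778, refl=1.777778·0.200000=0.3556; V=0.000000+1.777778+0.355556=2.1333
k=2 src: inc=0.355556, refl=0.355556·-0.777778=-0.2765; V=1.777778+0.355556+-0.276543=1.8568
k=3 load: inc=-0.276543, refl=-0.276543·0.200000=-0.0553; V=2.133333+-0.276543+-0.055309=1.8015
k=4 src: inc=-0.055309, refl=-0.055309·-0.777778=0.0430; V=1.856790+-0.055309+0.043018=1.8445
k=5 load: inc=0.043018, refl=0.043018·0.200000=0.0086; V=1.801481+0.043018+0.008604=1.8531
k=6 src: inc=0.008604, refl=0.008604·-0.777778=-0.0067; V=1.844499+0.008604+-0.006692=1.8464
k=7 load: inc=-0.006692, refl=-0.006692·0.200000=-0.0013; V=1.853103+-0.006692+-0.001338=1.8451
k=8 src: inc=-0.001338, refl=-0.001338·-0.777778=0.0010; V=1.846411+-0.001338+0.001041=1.8461
k=9 load: inc=0.001041, refl=0.001041·0.200000=0.0002; V=1.845073+0.001041+0.000208=1.8463

0 0 source 1.7778
1 1 load 2.1333
2 2 source 1.8568
3 3 load 1.8015
4 4 source 1.8445
5 5 load 1.8531
6 6 source 1.8464
7 7 load 1.8451
8 8 source 1.8461
9 9 load 1.8463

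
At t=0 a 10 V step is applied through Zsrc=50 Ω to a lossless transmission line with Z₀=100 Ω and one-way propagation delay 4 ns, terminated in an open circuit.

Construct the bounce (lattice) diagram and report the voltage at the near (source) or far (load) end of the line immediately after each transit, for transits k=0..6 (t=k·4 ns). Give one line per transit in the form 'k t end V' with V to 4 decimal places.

0 0 source 6.6667
1 4 load 13.3333
2 8 source 11.1111
3 12 load 8.8889
4 16 source 9.6296
5 20 load 10.3704
6 24 source 10.1235

Γ_L=1.000000, Γ_S=-0.333333; launch V₁=10·100/150=6.666667
k=0 src: V=6.6667
k=1 load: inc=6.666667, refl=6.666667·1.000000=6.6667; V=0.000000+6.666667+6.666667=13.3333
k=2 src: inc=6.666667, refl=6.666667·-0.333333=-2.2222; V=6.666667+6.666667+-2.222222=11.1111
k=3 load: inc=-2.222222, refl=-2.222222·1.000000=-2.2222; V=13.333333+-2.222222+-2.222222=8.8889
k=4 src: inc=-2.222222, refl=-2.222222·-0.333333=0.7407; V=11.111111+-2.222222+0.740741=9.6296
k=5 load: inc=0.740741, refl=0.740741·1.000000=0.7407; V=8.888889+0.740741+0.740741=10.3704
k=6 src: inc=0.740741, refl=0.740741·-0.333333=-0.2469; V=9.629630+0.740741+-0.246914=10.1235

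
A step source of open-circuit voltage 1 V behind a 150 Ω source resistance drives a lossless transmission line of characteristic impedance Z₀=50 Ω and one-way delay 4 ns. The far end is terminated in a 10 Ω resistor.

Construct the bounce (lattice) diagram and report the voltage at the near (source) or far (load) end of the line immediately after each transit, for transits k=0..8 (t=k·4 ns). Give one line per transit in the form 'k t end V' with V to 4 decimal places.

0 0 source 0.2500
1 4 load 0.0833
2 8 source 0.0000
3 12 load 0.0556
4 16 source 0.0833
5 20 load 0.0648
6 24 source 0.0556
7 28 load 0.0617
8 32 source 0.0648

Γ_L=-0.666667, Γ_S=0.500000; launch V₁=1·50/200=0.250000
k=0 src: V=0.2500
k=1 load: inc=0.250000, refl=0.250000·-0.666667=-0.1667; V=0.000000+0.250000+-0.166667=0.0833
k=2 src: inc=-0.166667, refl=-0.166667·0.500000=-0.0833; V=0.250000+-0.166667+-0.083333=0.0000
k=3 load: inc=-0.083333, refl=-0.083333·-0.666667=0.0556; V=0.083333+-0.083333+0.055556=0.0556
k=4 src: inc=0.055556, refl=0.055556·0.500000=0.0278; V=0.000000+0.055556+0.027778=0.0833
k=5 load: inc=0.027778, refl=0.027778·-0.666667=-0.0185; V=0.055556+0.027778+-0.018519=0.0648
k=6 src: inc=-0.018519, refl=-0.018519·0.500000=-0.0093; V=0.083333+-0.018519+-0.009259=0.0556
k=7 load: inc=-0.009259, refl=-0.009259·-0.666667=0.0062; V=0.064815+-0.009259+0.006173=0.0617
k=8 src: inc=0.006173, refl=0.006173·0.500000=0.0031; V=0.055556+0.006173+0.003086=0.0648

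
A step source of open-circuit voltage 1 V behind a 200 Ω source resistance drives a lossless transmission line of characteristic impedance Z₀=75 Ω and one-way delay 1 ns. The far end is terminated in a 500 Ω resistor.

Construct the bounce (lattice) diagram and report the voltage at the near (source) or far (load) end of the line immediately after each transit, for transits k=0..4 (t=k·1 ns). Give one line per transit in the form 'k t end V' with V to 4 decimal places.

0 0 source 0.2727
1 1 load 0.4743
2 2 source 0.5659
3 3 load 0.6337
4 4 source 0.6644

Γ_L=0.739130, Γ_S=0.454545; launch V₁=1·75/275=0.272727
k=0 src: V=0.2727
k=1 load: inc=0.272727, refl=0.272727·0.739130=0.2016; V=0.000000+0.272727+0.201581=0.4743
k=2 src: inc=0.201581, refl=0.201581·0.454545=0.0916; V=0.272727+0.201581+0.091628=0.5659
k=3 load: inc=0.091628, refl=0.091628·0.739130=0.0677; V=0.474308+0.091628+0.067725=0.6337
k=4 src: inc=0.067725, refl=0.067725·0.454545=0.0308; V=0.565936+0.067725+0.030784=0.6644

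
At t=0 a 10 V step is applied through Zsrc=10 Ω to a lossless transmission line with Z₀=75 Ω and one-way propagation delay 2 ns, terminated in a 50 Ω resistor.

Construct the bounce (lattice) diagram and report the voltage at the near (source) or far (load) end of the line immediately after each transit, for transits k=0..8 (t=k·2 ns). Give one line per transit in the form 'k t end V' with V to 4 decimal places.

0 0 source 8.8235
1 2 load 7.0588
2 4 source 8.4083
3 6 load 8.1384
4 8 source 8.3448
5 10 load 8.3035
6 12 source 8.3351
7 14 load 8.3288
8 16 source 8.3336

Γ_L=-0.200000, Γ_S=-0.764706; launch V₁=10·75/85=8.823529
k=0 src: V=8.8235
k=1 load: inc=8.823529, refl=8.823529·-0.200000=-1.7647; V=0.000000+8.823529+-1.764706=7.0588
k=2 src: inc=-1.764706, refl=-1.764706·-0.764706=1.3495; V=8.823529+-1.764706+1.349481=8.4083
k=3 load: inc=1.349481, refl=1.349481·-0.200000=-0.2699; V=7.058824+1.349481+-0.269896=8.1384
k=4 src: inc=-0.269896, refl=-0.269896·-0.764706=0.2064; V=8.408304+-0.269896+0.206391=8.3448
k=5 load: inc=0.206391, refl=0.206391·-0.200000=-0.0413; V=8.138408+0.206391+-0.041278=8.3035
k=6 src: inc=-0.041278, refl=-0.041278·-0.764706=0.0316; V=8.344800+-0.041278+0.031566=8.3351
k=7 load: inc=0.031566, refl=0.031566·-0.200000=-0.0063; V=8.303521+0.031566+-0.006313=8.3288
k=8 src: inc=-0.006313, refl=-0.006313·-0.764706=0.0048; V=8.335087+-0.006313+0.004828=8.3336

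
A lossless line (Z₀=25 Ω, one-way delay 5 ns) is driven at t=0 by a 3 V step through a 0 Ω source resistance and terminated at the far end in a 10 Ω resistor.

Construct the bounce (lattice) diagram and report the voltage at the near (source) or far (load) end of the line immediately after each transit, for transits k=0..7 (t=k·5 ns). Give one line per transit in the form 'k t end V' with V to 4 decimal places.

0 0 source 3.0000
1 5 load 1.7143
2 10 source 3.0000
3 15 load 2.4490
4 20 source 3.0000
5 25 load 2.7638
6 30 source 3.0000
7 35 load 2.8988

Γ_L=-0.428571, Γ_S=-1.000000; launch V₁=3·25/25=3.000000
k=0 src: V=3.0000
k=1 load: inc=3.000000, refl=3.000000·-0.428571=-1.2857; V=0.000000+3.000000+-1.285714=1.7143
k=2 src: inc=-1.285714, refl=-1.285714·-1.000000=1.2857; V=3.000000+-1.285714+1.285714=3.0000
k=3 load: inc=1.285714, refl=1.285714·-0.428571=-0.5510; V=1.714286+1.285714+-0.551020=2.4490
k=4 src: inc=-0.551020, refl=-0.551020·-1.000000=0.5510; V=3.000000+-0.551020+0.551020=3.0000
k=5 load: inc=0.551020, refl=0.551020·-0.428571=-0.2362; V=2.448980+0.551020+-0.236152=2.7638
k=6 src: inc=-0.236152, refl=-0.236152·-1.000000=0.2362; V=3.000000+-0.236152+0.236152=3.0000
k=7 load: inc=0.236152, refl=0.236152·-0.428571=-0.1012; V=2.763848+0.236152+-0.101208=2.8988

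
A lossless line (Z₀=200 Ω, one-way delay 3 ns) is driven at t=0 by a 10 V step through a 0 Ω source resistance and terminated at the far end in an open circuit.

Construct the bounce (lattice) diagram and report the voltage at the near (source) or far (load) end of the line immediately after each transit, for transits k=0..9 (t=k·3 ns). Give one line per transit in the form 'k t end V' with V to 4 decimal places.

0 0 source 10.0000
1 3 load 20.0000
2 6 source 10.0000
3 9 load 0.0000
4 12 source 10.0000
5 15 load 20.0000
6 18 source 10.0000
7 21 load 0.0000
8 24 source 10.0000
9 27 load 20.0000

Γ_L=1.000000, Γ_S=-1.000000; launch V₁=10·200/200=10.000000
k=0 src: V=10.0000
k=1 load: inc=10.000000, refl=10.000000·1.000000=10.0000; V=0.000000+10.000000+10.000000=20.0000
k=2 src: inc=10.000000, refl=10.000000·-1.000000=-10.0000; V=10.000000+10.000000+-10.000000=10.0000
k=3 load: inc=-10.000000, refl=-10.000000·1.000000=-10.0000; V=20.000000+-10.000000+-10.000000=0.0000
k=4 src: inc=-10.000000, refl=-10.000000·-1.000000=10.0000; V=10.000000+-10.000000+10.000000=10.0000
k=5 load: inc=10.000000, refl=10.000000·1.000000=10.0000; V=0.000000+10.000000+10.000000=20.0000
k=6 src: inc=10.000000, refl=10.000000·-1.000000=-10.0000; V=10.000000+10.000000+-10.000000=10.0000
k=7 load: inc=-10.000000, refl=-10.000000·1.000000=-10.0000; V=20.000000+-10.000000+-10.000000=0.0000
k=8 src: inc=-10.000000, refl=-10.000000·-1.000000=10.0000; V=10.000000+-10.000000+10.000000=10.0000
k=9 load: inc=10.000000, refl=10.000000·1.000000=10.0000; V=0.000000+10.000000+10.000000=20.0000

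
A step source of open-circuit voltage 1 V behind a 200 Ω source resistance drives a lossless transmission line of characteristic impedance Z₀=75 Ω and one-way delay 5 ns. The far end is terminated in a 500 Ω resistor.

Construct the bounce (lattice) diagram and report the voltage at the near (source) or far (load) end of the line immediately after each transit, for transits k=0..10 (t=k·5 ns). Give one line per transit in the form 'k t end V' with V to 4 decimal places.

0 0 source 0.2727
1 5 load 0.4743
2 10 source 0.5659
3 15 load 0.6337
4 20 source 0.6644
5 25 load 0.6872
6 30 source 0.6975
7 35 load 0.7052
8 40 source 0.7087
9 45 load 0.7112
10 50 source 0.7124

Γ_L=0.739130, Γ_S=0.454545; launch V₁=1·75/275=0.272727
k=0 src: V=0.2727
k=1 load: inc=0.272727, refl=0.272727·0.739130=0.2016; V=0.000000+0.272727+0.201581=0.4743
k=2 src: inc=0.201581, refl=0.201581·0.454545=0.0916; V=0.272727+0.201581+0.091628=0.5659
k=3 load: inc=0.091628, refl=0.091628·0.739130=0.0677; V=0.474308+0.091628+0.067725=0.6337
k=4 src: inc=0.067725, refl=0.067725·0.454545=0.0308; V=0.565936+0.067725+0.030784=0.6644
k=5 load: inc=0.030784, refl=0.030784·0.739130=0.0228; V=0.633661+0.030784+0.022753=0.6872
k=6 src: inc=0.022753, refl=0.022753·0.454545=0.0103; V=0.664445+0.022753+0.010342=0.6975
k=7 load: inc=0.010342, refl=0.010342·0.739130=0.0076; V=0.687198+0.010342+0.007644=0.7052
k=8 src: inc=0.007644, refl=0.007644·0.454545=0.0035; V=0.697541+0.007644+0.003475=0.7087
k=9 load: inc=0.003475, refl=0.003475·0.739130=0.0026; V=0.705185+0.003475+0.002568=0.7112
k=10 src: inc=0.002568, refl=0.002568·0.454545=0.0012; V=0.708660+0.002568+0.001167=0.7124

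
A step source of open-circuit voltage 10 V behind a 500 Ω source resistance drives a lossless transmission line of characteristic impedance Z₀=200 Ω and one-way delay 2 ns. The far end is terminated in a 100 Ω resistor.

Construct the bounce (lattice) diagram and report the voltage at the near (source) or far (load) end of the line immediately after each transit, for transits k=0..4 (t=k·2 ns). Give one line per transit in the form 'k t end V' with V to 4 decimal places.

Γ_L=-0.333333, Γ_S=0.428571; launch V₁=10·200/700=2.857143
k=0 src: V=2.8571
k=1 load: inc=2.857143, refl=2.857143·-0.333333=-0.9524; V=0.000000+2.857143+-0.952381=1.9048
k=2 src: inc=-0.952381, refl=-0.952381·0.428571=-0.4082; V=2.857143+-0.952381+-0.408163=1.4966
k=3 load: inc=-0.408163, refl=-0.408163·-0.333333=0.1361; V=1.904762+-0.408163+0.136054=1.6327
k=4 src: inc=0.136054, refl=0.136054·0.428571=0.0583; V=1.496599+0.136054+0.058309=1.6910

0 0 source 2.8571
1 2 load 1.9048
2 4 source 1.4966
3 6 load 1.6327
4 8 source 1.6910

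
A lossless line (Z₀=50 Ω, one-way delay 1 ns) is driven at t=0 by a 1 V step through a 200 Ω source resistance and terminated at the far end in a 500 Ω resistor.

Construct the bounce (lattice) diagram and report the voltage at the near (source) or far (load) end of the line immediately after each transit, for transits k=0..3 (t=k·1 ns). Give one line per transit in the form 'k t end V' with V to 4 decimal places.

Γ_L=0.818182, Γ_S=0.600000; launch V₁=1·50/250=0.200000
k=0 src: V=0.2000
k=1 load: inc=0.200000, refl=0.200000·0.818182=0.1636; V=0.000000+0.200000+0.163636=0.3636
k=2 src: inc=0.163636, refl=0.163636·0.600000=0.0982; V=0.200000+0.163636+0.098182=0.4618
k=3 load: inc=0.098182, refl=0.098182·0.818182=0.0803; V=0.363636+0.098182+0.080331=0.5421

0 0 source 0.2000
1 1 load 0.3636
2 2 source 0.4618
3 3 load 0.5421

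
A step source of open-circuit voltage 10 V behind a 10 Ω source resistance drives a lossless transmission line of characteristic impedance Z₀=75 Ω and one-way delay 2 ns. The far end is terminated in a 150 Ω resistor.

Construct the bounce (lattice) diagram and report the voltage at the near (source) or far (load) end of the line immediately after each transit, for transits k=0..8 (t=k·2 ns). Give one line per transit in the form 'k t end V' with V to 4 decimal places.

Γ_L=0.333333, Γ_S=-0.764706; launch V₁=10·75/85=8.823529
k=0 src: V=8.8235
k=1 load: inc=8.823529, refl=8.823529·0.333333=2.9412; V=0.000000+8.823529+2.941176=11.7647
k=2 src: inc=2.941176, refl=2.941176·-0.764706=-2.2491; V=8.823529+2.941176+-2.249135=9.5156
k=3 load: inc=-2.249135, refl=-2.249135·0.333333=-0.7497; V=11.764706+-2.249135+-0.749712=8.7659
k=4 src: inc=-0.749712, refl=-0.749712·-0.764706=0.5733; V=9.515571+-0.749712+0.573309=9.3392
k=5 load: inc=0.573309, refl=0.573309·0.333333=0.1911; V=8.765859+0.573309+0.191103=9.5303
k=6 src: inc=0.191103, refl=0.191103·-0.764706=-0.1461; V=9.339168+0.191103+-0.146138=9.3841
k=7 load: inc=-0.146138, refl=-0.146138·0.333333=-0.0487; V=9.530271+-0.146138+-0.048713=9.3354
k=8 src: inc=-0.048713, refl=-0.048713·-0.764706=0.0373; V=9.384134+-0.048713+0.037251=9.3727

0 0 source 8.8235
1 2 load 11.7647
2 4 source 9.5156
3 6 load 8.7659
4 8 source 9.3392
5 10 load 9.5303
6 12 source 9.3841
7 14 load 9.3354
8 16 source 9.3727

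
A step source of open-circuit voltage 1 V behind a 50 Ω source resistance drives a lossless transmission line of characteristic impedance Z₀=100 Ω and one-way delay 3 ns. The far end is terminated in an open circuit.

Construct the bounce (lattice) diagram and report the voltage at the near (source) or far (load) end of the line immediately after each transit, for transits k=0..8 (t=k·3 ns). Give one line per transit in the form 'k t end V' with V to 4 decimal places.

Γ_L=1.000000, Γ_S=-0.333333; launch V₁=1·100/150=0.666667
k=0 src: V=0.6667
k=1 load: inc=0.666667, refl=0.666667·1.000000=0.6667; V=0.000000+0.666667+0.666667=1.3333
k=2 src: inc=0.666667, refl=0.666667·-0.333333=-0.2222; V=0.666667+0.666667+-0.222222=1.1111
k=3 load: inc=-0.222222, refl=-0.222222·1.000000=-0.2222; V=1.333333+-0.222222+-0.222222=0.8889
k=4 src: inc=-0.222222, refl=-0.222222·-0.333333=0.0741; V=1.111111+-0.222222+0.074074=0.9630
k=5 load: inc=0.074074, refl=0.074074·1.000000=0.0741; V=0.888889+0.074074+0.074074=1.0370
k=6 src: inc=0.074074, refl=0.074074·-0.333333=-0.0247; V=0.962963+0.074074+-0.024691=1.0123
k=7 load: inc=-0.024691, refl=-0.024691·1.000000=-0.0247; V=1.037037+-0.024691+-0.024691=0.9877
k=8 src: inc=-0.024691, refl=-0.024691·-0.333333=0.0082; V=1.012346+-0.024691+0.008230=0.9959

0 0 source 0.6667
1 3 load 1.3333
2 6 source 1.1111
3 9 load 0.8889
4 12 source 0.9630
5 15 load 1.0370
6 18 source 1.0123
7 21 load 0.9877
8 24 source 0.9959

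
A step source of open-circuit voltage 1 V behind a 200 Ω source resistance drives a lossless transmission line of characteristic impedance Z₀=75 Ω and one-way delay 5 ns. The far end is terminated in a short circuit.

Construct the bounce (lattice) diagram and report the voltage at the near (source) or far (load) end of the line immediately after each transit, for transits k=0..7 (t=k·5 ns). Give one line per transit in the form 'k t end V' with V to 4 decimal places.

Γ_L=-1.000000, Γ_S=0.454545; launch V₁=1·75/275=0.272727
k=0 src: V=0.2727
k=1 load: inc=0.272727, refl=0.272727·-1.000000=-0.2727; V=0.000000+0.272727+-0.272727=0.0000
k=2 src: inc=-0.272727, refl=-0.272727·0.454545=-0.1240; V=0.272727+-0.272727+-0.123967=-0.1240
k=3 load: inc=-0.123967, refl=-0.123967·-1.000000=0.1240; V=0.000000+-0.123967+0.123967=0.0000
k=4 src: inc=0.123967, refl=0.123967·0.454545=0.0563; V=-0.123967+0.123967+0.056349=0.0563
k=5 load: inc=0.056349, refl=0.056349·-1.000000=-0.0563; V=0.000000+0.056349+-0.056349=0.0000
k=6 src: inc=-0.056349, refl=-0.056349·0.454545=-0.0256; V=0.056349+-0.056349+-0.025613=-0.0256
k=7 load: inc=-0.025613, refl=-0.025613·-1.000000=0.0256; V=0.000000+-0.025613+0.025613=0.0000

0 0 source 0.2727
1 5 load 0.0000
2 10 source -0.1240
3 15 load 0.0000
4 20 source 0.0563
5 25 load 0.0000
6 30 source -0.0256
7 35 load 0.0000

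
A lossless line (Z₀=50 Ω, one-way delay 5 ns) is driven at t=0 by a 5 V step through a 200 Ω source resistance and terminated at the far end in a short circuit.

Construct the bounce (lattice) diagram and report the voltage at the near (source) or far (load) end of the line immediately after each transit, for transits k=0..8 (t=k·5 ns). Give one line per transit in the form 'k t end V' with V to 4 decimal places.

Γ_L=-1.000000, Γ_S=0.600000; launch V₁=5·50/250=1.000000
k=0 src: V=1.0000
k=1 load: inc=1.000000, refl=1.000000·-1.000000=-1.0000; V=0.000000+1.000000+-1.000000=0.0000
k=2 src: inc=-1.000000, refl=-1.000000·0.600000=-0.6000; V=1.000000+-1.000000+-0.600000=-0.6000
k=3 load: inc=-0.600000, refl=-0.600000·-1.000000=0.6000; V=0.000000+-0.600000+0.600000=0.0000
k=4 src: inc=0.600000, refl=0.600000·0.600000=0.3600; V=-0.600000+0.600000+0.360000=0.3600
k=5 load: inc=0.360000, refl=0.360000·-1.000000=-0.3600; V=0.000000+0.360000+-0.360000=0.0000
k=6 src: inc=-0.360000, refl=-0.360000·0.600000=-0.2160; V=0.360000+-0.360000+-0.216000=-0.2160
k=7 load: inc=-0.216000, refl=-0.216000·-1.000000=0.2160; V=0.000000+-0.216000+0.216000=0.0000
k=8 src: inc=0.216000, refl=0.216000·0.600000=0.1296; V=-0.216000+0.216000+0.129600=0.1296

0 0 source 1.0000
1 5 load 0.0000
2 10 source -0.6000
3 15 load 0.0000
4 20 source 0.3600
5 25 load 0.0000
6 30 source -0.2160
7 35 load 0.0000
8 40 source 0.1296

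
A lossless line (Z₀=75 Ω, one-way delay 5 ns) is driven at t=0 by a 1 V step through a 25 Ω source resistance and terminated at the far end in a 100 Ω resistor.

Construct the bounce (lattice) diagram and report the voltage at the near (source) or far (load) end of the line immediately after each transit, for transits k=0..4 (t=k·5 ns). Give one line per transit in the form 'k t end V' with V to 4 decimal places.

Γ_L=0.142857, Γ_S=-0.500000; launch V₁=1·75/100=0.750000
k=0 src: V=0.7500
k=1 load: inc=0.750000, refl=0.750000·0.142857=0.1071; V=0.000000+0.750000+0.107143=0.8571
k=2 src: inc=0.107143, refl=0.107143·-0.500000=-0.0536; V=0.750000+0.107143+-0.053571=0.8036
k=3 load: inc=-0.053571, refl=-0.053571·0.142857=-0.0077; V=0.857143+-0.053571+-0.007653=0.7959
k=4 src: inc=-0.007653, refl=-0.007653·-0.500000=0.0038; V=0.803571+-0.007653+0.003827=0.7997

0 0 source 0.7500
1 5 load 0.8571
2 10 source 0.8036
3 15 load 0.7959
4 20 source 0.7997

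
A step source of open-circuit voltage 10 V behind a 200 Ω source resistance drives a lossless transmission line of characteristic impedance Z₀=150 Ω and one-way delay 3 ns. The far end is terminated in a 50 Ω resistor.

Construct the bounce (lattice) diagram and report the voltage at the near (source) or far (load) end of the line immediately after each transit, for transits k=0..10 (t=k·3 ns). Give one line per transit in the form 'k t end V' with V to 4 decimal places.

0 0 source 4.2857
1 3 load 2.1429
2 6 source 1.8367
3 9 load 1.9898
4 12 source 2.0117
5 15 load 2.0007
6 18 source 1.9992
7 21 load 1.9999
8 24 source 2.0001
9 27 load 2.0000
10 30 source 2.0000

Γ_L=-0.500000, Γ_S=0.142857; launch V₁=10·150/350=4.285714
k=0 src: V=4.2857
k=1 load: inc=4.285714, refl=4.285714·-0.500000=-2.1429; V=0.000000+4.285714+-2.142857=2.1429
k=2 src: inc=-2.142857, refl=-2.142857·0.142857=-0.3061; V=4.285714+-2.142857+-0.306122=1.8367
k=3 load: inc=-0.306122, refl=-0.306122·-0.500000=0.1531; V=2.142857+-0.306122+0.153061=1.9898
k=4 src: inc=0.153061, refl=0.153061·0.142857=0.0219; V=1.836735+0.153061+0.021866=2.0117
k=5 load: inc=0.021866, refl=0.021866·-0.500000=-0.0109; V=1.989796+0.021866+-0.010933=2.0007
k=6 src: inc=-0.010933, refl=-0.010933·0.142857=-0.0016; V=2.011662+-0.010933+-0.001562=1.9992
k=7 load: inc=-0.001562, refl=-0.001562·-0.500000=0.0008; V=2.000729+-0.001562+0.000781=1.9999
k=8 src: inc=0.000781, refl=0.000781·0.142857=0.0001; V=1.999167+0.000781+0.000112=2.0001
k=9 load: inc=0.000112, refl=0.000112·-0.500000=-0.0001; V=1.999948+0.000112+-0.000056=2.0000
k=10 src: inc=-0.000056, refl=-0.000056·0.142857=-0.0000; V=2.000059+-0.000056+-0.000008=2.0000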